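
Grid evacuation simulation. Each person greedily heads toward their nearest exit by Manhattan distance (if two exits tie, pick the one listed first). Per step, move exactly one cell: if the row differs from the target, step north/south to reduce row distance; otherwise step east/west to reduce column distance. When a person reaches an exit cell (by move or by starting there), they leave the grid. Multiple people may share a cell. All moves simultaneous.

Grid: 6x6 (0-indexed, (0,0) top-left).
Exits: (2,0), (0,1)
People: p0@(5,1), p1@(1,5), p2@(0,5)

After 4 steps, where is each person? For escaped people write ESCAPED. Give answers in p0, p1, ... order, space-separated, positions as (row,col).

Step 1: p0:(5,1)->(4,1) | p1:(1,5)->(0,5) | p2:(0,5)->(0,4)
Step 2: p0:(4,1)->(3,1) | p1:(0,5)->(0,4) | p2:(0,4)->(0,3)
Step 3: p0:(3,1)->(2,1) | p1:(0,4)->(0,3) | p2:(0,3)->(0,2)
Step 4: p0:(2,1)->(2,0)->EXIT | p1:(0,3)->(0,2) | p2:(0,2)->(0,1)->EXIT

ESCAPED (0,2) ESCAPED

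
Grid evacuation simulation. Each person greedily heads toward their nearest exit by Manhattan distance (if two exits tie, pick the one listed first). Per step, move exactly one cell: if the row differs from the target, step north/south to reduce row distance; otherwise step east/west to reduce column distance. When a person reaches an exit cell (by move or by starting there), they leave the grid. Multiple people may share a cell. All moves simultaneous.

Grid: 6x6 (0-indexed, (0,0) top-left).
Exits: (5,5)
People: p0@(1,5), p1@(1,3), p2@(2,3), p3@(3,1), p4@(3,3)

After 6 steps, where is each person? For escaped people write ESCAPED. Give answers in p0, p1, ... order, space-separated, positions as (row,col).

Step 1: p0:(1,5)->(2,5) | p1:(1,3)->(2,3) | p2:(2,3)->(3,3) | p3:(3,1)->(4,1) | p4:(3,3)->(4,3)
Step 2: p0:(2,5)->(3,5) | p1:(2,3)->(3,3) | p2:(3,3)->(4,3) | p3:(4,1)->(5,1) | p4:(4,3)->(5,3)
Step 3: p0:(3,5)->(4,5) | p1:(3,3)->(4,3) | p2:(4,3)->(5,3) | p3:(5,1)->(5,2) | p4:(5,3)->(5,4)
Step 4: p0:(4,5)->(5,5)->EXIT | p1:(4,3)->(5,3) | p2:(5,3)->(5,4) | p3:(5,2)->(5,3) | p4:(5,4)->(5,5)->EXIT
Step 5: p0:escaped | p1:(5,3)->(5,4) | p2:(5,4)->(5,5)->EXIT | p3:(5,3)->(5,4) | p4:escaped
Step 6: p0:escaped | p1:(5,4)->(5,5)->EXIT | p2:escaped | p3:(5,4)->(5,5)->EXIT | p4:escaped

ESCAPED ESCAPED ESCAPED ESCAPED ESCAPED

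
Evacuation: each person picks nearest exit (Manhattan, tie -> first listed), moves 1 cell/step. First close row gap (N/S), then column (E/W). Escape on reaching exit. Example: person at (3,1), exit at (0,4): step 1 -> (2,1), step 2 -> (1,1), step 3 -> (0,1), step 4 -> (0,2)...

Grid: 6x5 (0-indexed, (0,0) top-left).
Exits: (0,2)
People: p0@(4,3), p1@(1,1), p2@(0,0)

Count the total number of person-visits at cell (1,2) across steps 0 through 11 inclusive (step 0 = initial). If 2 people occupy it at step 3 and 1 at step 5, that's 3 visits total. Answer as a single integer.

Answer: 0

Derivation:
Step 0: p0@(4,3) p1@(1,1) p2@(0,0) -> at (1,2): 0 [-], cum=0
Step 1: p0@(3,3) p1@(0,1) p2@(0,1) -> at (1,2): 0 [-], cum=0
Step 2: p0@(2,3) p1@ESC p2@ESC -> at (1,2): 0 [-], cum=0
Step 3: p0@(1,3) p1@ESC p2@ESC -> at (1,2): 0 [-], cum=0
Step 4: p0@(0,3) p1@ESC p2@ESC -> at (1,2): 0 [-], cum=0
Step 5: p0@ESC p1@ESC p2@ESC -> at (1,2): 0 [-], cum=0
Total visits = 0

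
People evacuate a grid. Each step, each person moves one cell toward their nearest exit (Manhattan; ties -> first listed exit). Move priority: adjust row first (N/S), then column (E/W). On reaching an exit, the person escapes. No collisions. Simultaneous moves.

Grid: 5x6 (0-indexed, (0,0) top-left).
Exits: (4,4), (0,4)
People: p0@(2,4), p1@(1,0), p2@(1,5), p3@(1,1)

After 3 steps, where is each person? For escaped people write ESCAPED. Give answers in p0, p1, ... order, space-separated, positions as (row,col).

Step 1: p0:(2,4)->(3,4) | p1:(1,0)->(0,0) | p2:(1,5)->(0,5) | p3:(1,1)->(0,1)
Step 2: p0:(3,4)->(4,4)->EXIT | p1:(0,0)->(0,1) | p2:(0,5)->(0,4)->EXIT | p3:(0,1)->(0,2)
Step 3: p0:escaped | p1:(0,1)->(0,2) | p2:escaped | p3:(0,2)->(0,3)

ESCAPED (0,2) ESCAPED (0,3)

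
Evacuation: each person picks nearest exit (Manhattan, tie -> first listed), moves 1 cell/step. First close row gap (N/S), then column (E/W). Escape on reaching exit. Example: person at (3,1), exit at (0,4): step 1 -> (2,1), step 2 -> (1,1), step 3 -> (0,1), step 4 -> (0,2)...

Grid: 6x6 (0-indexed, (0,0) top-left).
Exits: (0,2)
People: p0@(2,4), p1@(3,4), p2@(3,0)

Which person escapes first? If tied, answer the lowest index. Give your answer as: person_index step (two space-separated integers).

Answer: 0 4

Derivation:
Step 1: p0:(2,4)->(1,4) | p1:(3,4)->(2,4) | p2:(3,0)->(2,0)
Step 2: p0:(1,4)->(0,4) | p1:(2,4)->(1,4) | p2:(2,0)->(1,0)
Step 3: p0:(0,4)->(0,3) | p1:(1,4)->(0,4) | p2:(1,0)->(0,0)
Step 4: p0:(0,3)->(0,2)->EXIT | p1:(0,4)->(0,3) | p2:(0,0)->(0,1)
Step 5: p0:escaped | p1:(0,3)->(0,2)->EXIT | p2:(0,1)->(0,2)->EXIT
Exit steps: [4, 5, 5]
First to escape: p0 at step 4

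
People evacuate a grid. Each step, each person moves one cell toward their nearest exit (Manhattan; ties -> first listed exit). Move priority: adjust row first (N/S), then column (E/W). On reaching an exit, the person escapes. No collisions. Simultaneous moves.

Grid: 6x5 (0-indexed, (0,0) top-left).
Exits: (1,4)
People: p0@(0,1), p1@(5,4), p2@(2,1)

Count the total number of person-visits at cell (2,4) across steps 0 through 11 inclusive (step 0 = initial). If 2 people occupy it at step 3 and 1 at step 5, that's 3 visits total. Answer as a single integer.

Answer: 1

Derivation:
Step 0: p0@(0,1) p1@(5,4) p2@(2,1) -> at (2,4): 0 [-], cum=0
Step 1: p0@(1,1) p1@(4,4) p2@(1,1) -> at (2,4): 0 [-], cum=0
Step 2: p0@(1,2) p1@(3,4) p2@(1,2) -> at (2,4): 0 [-], cum=0
Step 3: p0@(1,3) p1@(2,4) p2@(1,3) -> at (2,4): 1 [p1], cum=1
Step 4: p0@ESC p1@ESC p2@ESC -> at (2,4): 0 [-], cum=1
Total visits = 1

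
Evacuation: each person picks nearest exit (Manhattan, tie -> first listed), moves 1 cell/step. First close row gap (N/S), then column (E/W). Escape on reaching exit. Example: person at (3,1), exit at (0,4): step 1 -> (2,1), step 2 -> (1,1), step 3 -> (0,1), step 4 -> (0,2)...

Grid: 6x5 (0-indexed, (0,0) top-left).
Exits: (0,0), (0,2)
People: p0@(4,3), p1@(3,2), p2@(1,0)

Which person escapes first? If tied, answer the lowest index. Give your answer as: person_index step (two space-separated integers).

Step 1: p0:(4,3)->(3,3) | p1:(3,2)->(2,2) | p2:(1,0)->(0,0)->EXIT
Step 2: p0:(3,3)->(2,3) | p1:(2,2)->(1,2) | p2:escaped
Step 3: p0:(2,3)->(1,3) | p1:(1,2)->(0,2)->EXIT | p2:escaped
Step 4: p0:(1,3)->(0,3) | p1:escaped | p2:escaped
Step 5: p0:(0,3)->(0,2)->EXIT | p1:escaped | p2:escaped
Exit steps: [5, 3, 1]
First to escape: p2 at step 1

Answer: 2 1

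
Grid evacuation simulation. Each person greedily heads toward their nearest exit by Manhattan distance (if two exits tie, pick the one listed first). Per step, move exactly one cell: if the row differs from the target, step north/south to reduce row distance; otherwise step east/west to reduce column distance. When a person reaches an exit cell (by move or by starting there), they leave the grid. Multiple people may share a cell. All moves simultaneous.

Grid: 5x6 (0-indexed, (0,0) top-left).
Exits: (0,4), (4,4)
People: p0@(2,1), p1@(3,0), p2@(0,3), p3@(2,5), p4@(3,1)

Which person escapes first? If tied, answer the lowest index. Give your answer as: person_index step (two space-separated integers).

Step 1: p0:(2,1)->(1,1) | p1:(3,0)->(4,0) | p2:(0,3)->(0,4)->EXIT | p3:(2,5)->(1,5) | p4:(3,1)->(4,1)
Step 2: p0:(1,1)->(0,1) | p1:(4,0)->(4,1) | p2:escaped | p3:(1,5)->(0,5) | p4:(4,1)->(4,2)
Step 3: p0:(0,1)->(0,2) | p1:(4,1)->(4,2) | p2:escaped | p3:(0,5)->(0,4)->EXIT | p4:(4,2)->(4,3)
Step 4: p0:(0,2)->(0,3) | p1:(4,2)->(4,3) | p2:escaped | p3:escaped | p4:(4,3)->(4,4)->EXIT
Step 5: p0:(0,3)->(0,4)->EXIT | p1:(4,3)->(4,4)->EXIT | p2:escaped | p3:escaped | p4:escaped
Exit steps: [5, 5, 1, 3, 4]
First to escape: p2 at step 1

Answer: 2 1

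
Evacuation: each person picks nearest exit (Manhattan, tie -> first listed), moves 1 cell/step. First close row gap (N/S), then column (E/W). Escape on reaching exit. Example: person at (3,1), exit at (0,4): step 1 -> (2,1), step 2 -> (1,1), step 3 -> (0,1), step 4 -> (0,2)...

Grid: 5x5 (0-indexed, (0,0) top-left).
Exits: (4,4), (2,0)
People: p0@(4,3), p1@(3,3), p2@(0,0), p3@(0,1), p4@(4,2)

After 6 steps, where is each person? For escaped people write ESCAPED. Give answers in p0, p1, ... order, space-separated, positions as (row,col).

Step 1: p0:(4,3)->(4,4)->EXIT | p1:(3,3)->(4,3) | p2:(0,0)->(1,0) | p3:(0,1)->(1,1) | p4:(4,2)->(4,3)
Step 2: p0:escaped | p1:(4,3)->(4,4)->EXIT | p2:(1,0)->(2,0)->EXIT | p3:(1,1)->(2,1) | p4:(4,3)->(4,4)->EXIT
Step 3: p0:escaped | p1:escaped | p2:escaped | p3:(2,1)->(2,0)->EXIT | p4:escaped

ESCAPED ESCAPED ESCAPED ESCAPED ESCAPED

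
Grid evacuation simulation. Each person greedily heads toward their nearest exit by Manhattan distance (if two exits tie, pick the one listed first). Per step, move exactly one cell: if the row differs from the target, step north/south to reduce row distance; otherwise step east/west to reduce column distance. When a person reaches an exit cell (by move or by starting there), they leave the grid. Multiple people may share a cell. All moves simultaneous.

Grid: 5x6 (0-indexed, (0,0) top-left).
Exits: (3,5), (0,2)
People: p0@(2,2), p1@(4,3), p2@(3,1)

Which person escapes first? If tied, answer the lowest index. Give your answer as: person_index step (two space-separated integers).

Step 1: p0:(2,2)->(1,2) | p1:(4,3)->(3,3) | p2:(3,1)->(3,2)
Step 2: p0:(1,2)->(0,2)->EXIT | p1:(3,3)->(3,4) | p2:(3,2)->(3,3)
Step 3: p0:escaped | p1:(3,4)->(3,5)->EXIT | p2:(3,3)->(3,4)
Step 4: p0:escaped | p1:escaped | p2:(3,4)->(3,5)->EXIT
Exit steps: [2, 3, 4]
First to escape: p0 at step 2

Answer: 0 2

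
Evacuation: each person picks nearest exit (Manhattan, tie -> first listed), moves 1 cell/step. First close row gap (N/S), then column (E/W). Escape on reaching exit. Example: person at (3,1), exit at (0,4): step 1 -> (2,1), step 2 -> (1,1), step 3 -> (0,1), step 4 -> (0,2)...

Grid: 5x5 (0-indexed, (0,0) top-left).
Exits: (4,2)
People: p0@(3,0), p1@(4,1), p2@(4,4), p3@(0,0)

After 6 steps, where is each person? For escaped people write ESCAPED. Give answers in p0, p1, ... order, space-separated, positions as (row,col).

Step 1: p0:(3,0)->(4,0) | p1:(4,1)->(4,2)->EXIT | p2:(4,4)->(4,3) | p3:(0,0)->(1,0)
Step 2: p0:(4,0)->(4,1) | p1:escaped | p2:(4,3)->(4,2)->EXIT | p3:(1,0)->(2,0)
Step 3: p0:(4,1)->(4,2)->EXIT | p1:escaped | p2:escaped | p3:(2,0)->(3,0)
Step 4: p0:escaped | p1:escaped | p2:escaped | p3:(3,0)->(4,0)
Step 5: p0:escaped | p1:escaped | p2:escaped | p3:(4,0)->(4,1)
Step 6: p0:escaped | p1:escaped | p2:escaped | p3:(4,1)->(4,2)->EXIT

ESCAPED ESCAPED ESCAPED ESCAPED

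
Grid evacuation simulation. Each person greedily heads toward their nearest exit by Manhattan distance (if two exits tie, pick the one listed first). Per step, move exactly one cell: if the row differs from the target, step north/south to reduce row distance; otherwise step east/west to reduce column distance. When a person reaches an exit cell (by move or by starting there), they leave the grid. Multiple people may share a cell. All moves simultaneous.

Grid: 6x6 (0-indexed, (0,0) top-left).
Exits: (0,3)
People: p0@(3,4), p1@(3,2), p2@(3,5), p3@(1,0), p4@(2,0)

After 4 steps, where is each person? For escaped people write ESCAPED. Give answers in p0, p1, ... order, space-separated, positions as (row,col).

Step 1: p0:(3,4)->(2,4) | p1:(3,2)->(2,2) | p2:(3,5)->(2,5) | p3:(1,0)->(0,0) | p4:(2,0)->(1,0)
Step 2: p0:(2,4)->(1,4) | p1:(2,2)->(1,2) | p2:(2,5)->(1,5) | p3:(0,0)->(0,1) | p4:(1,0)->(0,0)
Step 3: p0:(1,4)->(0,4) | p1:(1,2)->(0,2) | p2:(1,5)->(0,5) | p3:(0,1)->(0,2) | p4:(0,0)->(0,1)
Step 4: p0:(0,4)->(0,3)->EXIT | p1:(0,2)->(0,3)->EXIT | p2:(0,5)->(0,4) | p3:(0,2)->(0,3)->EXIT | p4:(0,1)->(0,2)

ESCAPED ESCAPED (0,4) ESCAPED (0,2)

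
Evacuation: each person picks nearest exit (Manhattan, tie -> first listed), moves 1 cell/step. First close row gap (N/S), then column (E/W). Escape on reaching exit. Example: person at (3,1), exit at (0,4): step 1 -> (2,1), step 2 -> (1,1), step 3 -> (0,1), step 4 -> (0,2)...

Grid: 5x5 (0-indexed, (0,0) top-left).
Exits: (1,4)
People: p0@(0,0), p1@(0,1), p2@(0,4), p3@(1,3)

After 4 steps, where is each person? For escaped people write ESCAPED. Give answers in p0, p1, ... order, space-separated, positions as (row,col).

Step 1: p0:(0,0)->(1,0) | p1:(0,1)->(1,1) | p2:(0,4)->(1,4)->EXIT | p3:(1,3)->(1,4)->EXIT
Step 2: p0:(1,0)->(1,1) | p1:(1,1)->(1,2) | p2:escaped | p3:escaped
Step 3: p0:(1,1)->(1,2) | p1:(1,2)->(1,3) | p2:escaped | p3:escaped
Step 4: p0:(1,2)->(1,3) | p1:(1,3)->(1,4)->EXIT | p2:escaped | p3:escaped

(1,3) ESCAPED ESCAPED ESCAPED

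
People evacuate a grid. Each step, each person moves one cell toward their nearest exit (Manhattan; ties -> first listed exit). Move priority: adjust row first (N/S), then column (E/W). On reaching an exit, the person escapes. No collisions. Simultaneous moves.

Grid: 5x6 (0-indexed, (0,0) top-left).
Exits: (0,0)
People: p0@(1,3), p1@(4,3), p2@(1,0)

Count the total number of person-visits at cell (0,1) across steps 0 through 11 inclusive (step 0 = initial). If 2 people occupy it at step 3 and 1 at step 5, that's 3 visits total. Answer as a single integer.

Answer: 2

Derivation:
Step 0: p0@(1,3) p1@(4,3) p2@(1,0) -> at (0,1): 0 [-], cum=0
Step 1: p0@(0,3) p1@(3,3) p2@ESC -> at (0,1): 0 [-], cum=0
Step 2: p0@(0,2) p1@(2,3) p2@ESC -> at (0,1): 0 [-], cum=0
Step 3: p0@(0,1) p1@(1,3) p2@ESC -> at (0,1): 1 [p0], cum=1
Step 4: p0@ESC p1@(0,3) p2@ESC -> at (0,1): 0 [-], cum=1
Step 5: p0@ESC p1@(0,2) p2@ESC -> at (0,1): 0 [-], cum=1
Step 6: p0@ESC p1@(0,1) p2@ESC -> at (0,1): 1 [p1], cum=2
Step 7: p0@ESC p1@ESC p2@ESC -> at (0,1): 0 [-], cum=2
Total visits = 2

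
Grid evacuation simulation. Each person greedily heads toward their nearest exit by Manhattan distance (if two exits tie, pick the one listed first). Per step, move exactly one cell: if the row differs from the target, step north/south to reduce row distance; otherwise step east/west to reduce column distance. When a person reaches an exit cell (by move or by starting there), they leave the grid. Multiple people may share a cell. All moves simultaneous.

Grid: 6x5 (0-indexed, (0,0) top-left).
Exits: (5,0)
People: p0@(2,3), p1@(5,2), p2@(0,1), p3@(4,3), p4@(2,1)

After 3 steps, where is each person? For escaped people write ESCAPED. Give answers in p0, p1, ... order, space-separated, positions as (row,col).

Step 1: p0:(2,3)->(3,3) | p1:(5,2)->(5,1) | p2:(0,1)->(1,1) | p3:(4,3)->(5,3) | p4:(2,1)->(3,1)
Step 2: p0:(3,3)->(4,3) | p1:(5,1)->(5,0)->EXIT | p2:(1,1)->(2,1) | p3:(5,3)->(5,2) | p4:(3,1)->(4,1)
Step 3: p0:(4,3)->(5,3) | p1:escaped | p2:(2,1)->(3,1) | p3:(5,2)->(5,1) | p4:(4,1)->(5,1)

(5,3) ESCAPED (3,1) (5,1) (5,1)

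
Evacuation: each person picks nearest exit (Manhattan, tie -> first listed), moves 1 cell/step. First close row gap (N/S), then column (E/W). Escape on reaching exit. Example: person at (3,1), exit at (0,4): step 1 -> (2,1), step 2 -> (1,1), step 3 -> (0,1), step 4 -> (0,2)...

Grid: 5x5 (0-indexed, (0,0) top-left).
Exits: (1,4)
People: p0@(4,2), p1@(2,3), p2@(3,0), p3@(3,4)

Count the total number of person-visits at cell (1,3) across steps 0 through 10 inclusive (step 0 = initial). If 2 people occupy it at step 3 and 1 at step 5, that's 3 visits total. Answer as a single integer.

Step 0: p0@(4,2) p1@(2,3) p2@(3,0) p3@(3,4) -> at (1,3): 0 [-], cum=0
Step 1: p0@(3,2) p1@(1,3) p2@(2,0) p3@(2,4) -> at (1,3): 1 [p1], cum=1
Step 2: p0@(2,2) p1@ESC p2@(1,0) p3@ESC -> at (1,3): 0 [-], cum=1
Step 3: p0@(1,2) p1@ESC p2@(1,1) p3@ESC -> at (1,3): 0 [-], cum=1
Step 4: p0@(1,3) p1@ESC p2@(1,2) p3@ESC -> at (1,3): 1 [p0], cum=2
Step 5: p0@ESC p1@ESC p2@(1,3) p3@ESC -> at (1,3): 1 [p2], cum=3
Step 6: p0@ESC p1@ESC p2@ESC p3@ESC -> at (1,3): 0 [-], cum=3
Total visits = 3

Answer: 3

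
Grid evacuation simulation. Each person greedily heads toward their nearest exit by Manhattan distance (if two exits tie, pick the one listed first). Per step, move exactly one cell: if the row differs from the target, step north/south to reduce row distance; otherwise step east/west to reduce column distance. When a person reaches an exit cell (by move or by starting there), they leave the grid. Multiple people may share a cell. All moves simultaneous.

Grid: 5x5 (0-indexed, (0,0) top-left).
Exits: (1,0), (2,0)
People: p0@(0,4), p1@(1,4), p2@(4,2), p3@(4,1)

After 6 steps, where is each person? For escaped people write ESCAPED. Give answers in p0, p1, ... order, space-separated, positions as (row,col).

Step 1: p0:(0,4)->(1,4) | p1:(1,4)->(1,3) | p2:(4,2)->(3,2) | p3:(4,1)->(3,1)
Step 2: p0:(1,4)->(1,3) | p1:(1,3)->(1,2) | p2:(3,2)->(2,2) | p3:(3,1)->(2,1)
Step 3: p0:(1,3)->(1,2) | p1:(1,2)->(1,1) | p2:(2,2)->(2,1) | p3:(2,1)->(2,0)->EXIT
Step 4: p0:(1,2)->(1,1) | p1:(1,1)->(1,0)->EXIT | p2:(2,1)->(2,0)->EXIT | p3:escaped
Step 5: p0:(1,1)->(1,0)->EXIT | p1:escaped | p2:escaped | p3:escaped

ESCAPED ESCAPED ESCAPED ESCAPED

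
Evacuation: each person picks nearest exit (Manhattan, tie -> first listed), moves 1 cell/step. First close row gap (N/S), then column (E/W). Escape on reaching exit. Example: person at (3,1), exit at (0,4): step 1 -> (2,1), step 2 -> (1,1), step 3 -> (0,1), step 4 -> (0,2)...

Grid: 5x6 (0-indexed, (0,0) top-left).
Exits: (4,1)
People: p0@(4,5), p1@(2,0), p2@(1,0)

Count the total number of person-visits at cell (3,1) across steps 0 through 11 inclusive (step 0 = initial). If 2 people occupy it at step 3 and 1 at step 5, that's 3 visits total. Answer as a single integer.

Answer: 0

Derivation:
Step 0: p0@(4,5) p1@(2,0) p2@(1,0) -> at (3,1): 0 [-], cum=0
Step 1: p0@(4,4) p1@(3,0) p2@(2,0) -> at (3,1): 0 [-], cum=0
Step 2: p0@(4,3) p1@(4,0) p2@(3,0) -> at (3,1): 0 [-], cum=0
Step 3: p0@(4,2) p1@ESC p2@(4,0) -> at (3,1): 0 [-], cum=0
Step 4: p0@ESC p1@ESC p2@ESC -> at (3,1): 0 [-], cum=0
Total visits = 0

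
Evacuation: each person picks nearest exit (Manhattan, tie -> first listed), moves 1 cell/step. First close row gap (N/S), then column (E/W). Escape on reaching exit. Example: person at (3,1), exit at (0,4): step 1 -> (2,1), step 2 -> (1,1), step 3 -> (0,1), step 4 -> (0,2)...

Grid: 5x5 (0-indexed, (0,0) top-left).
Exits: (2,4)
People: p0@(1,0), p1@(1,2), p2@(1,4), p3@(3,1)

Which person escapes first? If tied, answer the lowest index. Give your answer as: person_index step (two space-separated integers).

Step 1: p0:(1,0)->(2,0) | p1:(1,2)->(2,2) | p2:(1,4)->(2,4)->EXIT | p3:(3,1)->(2,1)
Step 2: p0:(2,0)->(2,1) | p1:(2,2)->(2,3) | p2:escaped | p3:(2,1)->(2,2)
Step 3: p0:(2,1)->(2,2) | p1:(2,3)->(2,4)->EXIT | p2:escaped | p3:(2,2)->(2,3)
Step 4: p0:(2,2)->(2,3) | p1:escaped | p2:escaped | p3:(2,3)->(2,4)->EXIT
Step 5: p0:(2,3)->(2,4)->EXIT | p1:escaped | p2:escaped | p3:escaped
Exit steps: [5, 3, 1, 4]
First to escape: p2 at step 1

Answer: 2 1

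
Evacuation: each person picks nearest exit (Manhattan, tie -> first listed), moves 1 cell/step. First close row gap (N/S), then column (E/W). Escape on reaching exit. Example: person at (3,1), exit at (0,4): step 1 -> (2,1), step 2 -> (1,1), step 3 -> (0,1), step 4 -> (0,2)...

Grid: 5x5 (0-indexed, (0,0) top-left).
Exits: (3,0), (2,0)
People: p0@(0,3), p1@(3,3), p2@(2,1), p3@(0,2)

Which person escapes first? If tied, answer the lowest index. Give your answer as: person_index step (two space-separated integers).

Answer: 2 1

Derivation:
Step 1: p0:(0,3)->(1,3) | p1:(3,3)->(3,2) | p2:(2,1)->(2,0)->EXIT | p3:(0,2)->(1,2)
Step 2: p0:(1,3)->(2,3) | p1:(3,2)->(3,1) | p2:escaped | p3:(1,2)->(2,2)
Step 3: p0:(2,3)->(2,2) | p1:(3,1)->(3,0)->EXIT | p2:escaped | p3:(2,2)->(2,1)
Step 4: p0:(2,2)->(2,1) | p1:escaped | p2:escaped | p3:(2,1)->(2,0)->EXIT
Step 5: p0:(2,1)->(2,0)->EXIT | p1:escaped | p2:escaped | p3:escaped
Exit steps: [5, 3, 1, 4]
First to escape: p2 at step 1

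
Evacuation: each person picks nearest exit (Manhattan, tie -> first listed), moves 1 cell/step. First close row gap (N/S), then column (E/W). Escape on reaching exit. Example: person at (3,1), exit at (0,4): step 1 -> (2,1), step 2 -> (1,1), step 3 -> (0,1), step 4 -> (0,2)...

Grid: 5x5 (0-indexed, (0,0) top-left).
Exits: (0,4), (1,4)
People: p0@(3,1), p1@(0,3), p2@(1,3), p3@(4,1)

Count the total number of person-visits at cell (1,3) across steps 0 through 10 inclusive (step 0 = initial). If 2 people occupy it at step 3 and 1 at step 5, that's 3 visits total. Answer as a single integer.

Answer: 3

Derivation:
Step 0: p0@(3,1) p1@(0,3) p2@(1,3) p3@(4,1) -> at (1,3): 1 [p2], cum=1
Step 1: p0@(2,1) p1@ESC p2@ESC p3@(3,1) -> at (1,3): 0 [-], cum=1
Step 2: p0@(1,1) p1@ESC p2@ESC p3@(2,1) -> at (1,3): 0 [-], cum=1
Step 3: p0@(1,2) p1@ESC p2@ESC p3@(1,1) -> at (1,3): 0 [-], cum=1
Step 4: p0@(1,3) p1@ESC p2@ESC p3@(1,2) -> at (1,3): 1 [p0], cum=2
Step 5: p0@ESC p1@ESC p2@ESC p3@(1,3) -> at (1,3): 1 [p3], cum=3
Step 6: p0@ESC p1@ESC p2@ESC p3@ESC -> at (1,3): 0 [-], cum=3
Total visits = 3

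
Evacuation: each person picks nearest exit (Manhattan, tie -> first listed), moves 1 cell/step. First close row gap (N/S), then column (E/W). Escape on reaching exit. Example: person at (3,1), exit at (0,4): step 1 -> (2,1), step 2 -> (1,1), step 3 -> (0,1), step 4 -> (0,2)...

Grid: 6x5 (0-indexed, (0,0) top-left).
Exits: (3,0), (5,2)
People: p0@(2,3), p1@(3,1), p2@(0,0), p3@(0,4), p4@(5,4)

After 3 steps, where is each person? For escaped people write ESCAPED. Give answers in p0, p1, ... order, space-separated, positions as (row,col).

Step 1: p0:(2,3)->(3,3) | p1:(3,1)->(3,0)->EXIT | p2:(0,0)->(1,0) | p3:(0,4)->(1,4) | p4:(5,4)->(5,3)
Step 2: p0:(3,3)->(3,2) | p1:escaped | p2:(1,0)->(2,0) | p3:(1,4)->(2,4) | p4:(5,3)->(5,2)->EXIT
Step 3: p0:(3,2)->(3,1) | p1:escaped | p2:(2,0)->(3,0)->EXIT | p3:(2,4)->(3,4) | p4:escaped

(3,1) ESCAPED ESCAPED (3,4) ESCAPED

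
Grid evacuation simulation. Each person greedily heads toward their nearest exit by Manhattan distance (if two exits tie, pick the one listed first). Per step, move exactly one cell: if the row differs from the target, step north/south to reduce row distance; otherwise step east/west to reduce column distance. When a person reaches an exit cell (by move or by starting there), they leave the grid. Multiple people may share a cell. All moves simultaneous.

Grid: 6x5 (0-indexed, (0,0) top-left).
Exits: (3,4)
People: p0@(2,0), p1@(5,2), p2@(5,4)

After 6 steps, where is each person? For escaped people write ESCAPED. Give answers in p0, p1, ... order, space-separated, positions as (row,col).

Step 1: p0:(2,0)->(3,0) | p1:(5,2)->(4,2) | p2:(5,4)->(4,4)
Step 2: p0:(3,0)->(3,1) | p1:(4,2)->(3,2) | p2:(4,4)->(3,4)->EXIT
Step 3: p0:(3,1)->(3,2) | p1:(3,2)->(3,3) | p2:escaped
Step 4: p0:(3,2)->(3,3) | p1:(3,3)->(3,4)->EXIT | p2:escaped
Step 5: p0:(3,3)->(3,4)->EXIT | p1:escaped | p2:escaped

ESCAPED ESCAPED ESCAPED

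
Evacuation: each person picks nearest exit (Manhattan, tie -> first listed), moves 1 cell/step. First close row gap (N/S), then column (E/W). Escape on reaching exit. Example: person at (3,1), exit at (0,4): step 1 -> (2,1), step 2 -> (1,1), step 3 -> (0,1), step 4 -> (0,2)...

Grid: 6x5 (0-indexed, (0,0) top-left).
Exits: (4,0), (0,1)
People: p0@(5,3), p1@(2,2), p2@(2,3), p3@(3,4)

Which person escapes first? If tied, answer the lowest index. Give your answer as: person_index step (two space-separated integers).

Step 1: p0:(5,3)->(4,3) | p1:(2,2)->(1,2) | p2:(2,3)->(1,3) | p3:(3,4)->(4,4)
Step 2: p0:(4,3)->(4,2) | p1:(1,2)->(0,2) | p2:(1,3)->(0,3) | p3:(4,4)->(4,3)
Step 3: p0:(4,2)->(4,1) | p1:(0,2)->(0,1)->EXIT | p2:(0,3)->(0,2) | p3:(4,3)->(4,2)
Step 4: p0:(4,1)->(4,0)->EXIT | p1:escaped | p2:(0,2)->(0,1)->EXIT | p3:(4,2)->(4,1)
Step 5: p0:escaped | p1:escaped | p2:escaped | p3:(4,1)->(4,0)->EXIT
Exit steps: [4, 3, 4, 5]
First to escape: p1 at step 3

Answer: 1 3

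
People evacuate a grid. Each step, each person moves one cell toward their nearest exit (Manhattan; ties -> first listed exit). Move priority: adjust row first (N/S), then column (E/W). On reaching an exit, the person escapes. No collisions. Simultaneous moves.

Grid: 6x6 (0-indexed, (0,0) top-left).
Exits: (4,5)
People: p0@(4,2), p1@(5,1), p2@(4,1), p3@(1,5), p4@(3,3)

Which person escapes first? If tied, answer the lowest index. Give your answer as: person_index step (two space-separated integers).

Answer: 0 3

Derivation:
Step 1: p0:(4,2)->(4,3) | p1:(5,1)->(4,1) | p2:(4,1)->(4,2) | p3:(1,5)->(2,5) | p4:(3,3)->(4,3)
Step 2: p0:(4,3)->(4,4) | p1:(4,1)->(4,2) | p2:(4,2)->(4,3) | p3:(2,5)->(3,5) | p4:(4,3)->(4,4)
Step 3: p0:(4,4)->(4,5)->EXIT | p1:(4,2)->(4,3) | p2:(4,3)->(4,4) | p3:(3,5)->(4,5)->EXIT | p4:(4,4)->(4,5)->EXIT
Step 4: p0:escaped | p1:(4,3)->(4,4) | p2:(4,4)->(4,5)->EXIT | p3:escaped | p4:escaped
Step 5: p0:escaped | p1:(4,4)->(4,5)->EXIT | p2:escaped | p3:escaped | p4:escaped
Exit steps: [3, 5, 4, 3, 3]
First to escape: p0 at step 3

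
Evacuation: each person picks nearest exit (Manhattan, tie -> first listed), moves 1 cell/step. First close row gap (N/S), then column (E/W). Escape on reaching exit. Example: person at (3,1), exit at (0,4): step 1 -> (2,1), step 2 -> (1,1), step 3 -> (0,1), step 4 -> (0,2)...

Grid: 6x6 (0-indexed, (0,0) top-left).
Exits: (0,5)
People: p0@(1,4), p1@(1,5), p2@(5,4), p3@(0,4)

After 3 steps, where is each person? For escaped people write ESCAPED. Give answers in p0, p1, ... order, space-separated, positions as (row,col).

Step 1: p0:(1,4)->(0,4) | p1:(1,5)->(0,5)->EXIT | p2:(5,4)->(4,4) | p3:(0,4)->(0,5)->EXIT
Step 2: p0:(0,4)->(0,5)->EXIT | p1:escaped | p2:(4,4)->(3,4) | p3:escaped
Step 3: p0:escaped | p1:escaped | p2:(3,4)->(2,4) | p3:escaped

ESCAPED ESCAPED (2,4) ESCAPED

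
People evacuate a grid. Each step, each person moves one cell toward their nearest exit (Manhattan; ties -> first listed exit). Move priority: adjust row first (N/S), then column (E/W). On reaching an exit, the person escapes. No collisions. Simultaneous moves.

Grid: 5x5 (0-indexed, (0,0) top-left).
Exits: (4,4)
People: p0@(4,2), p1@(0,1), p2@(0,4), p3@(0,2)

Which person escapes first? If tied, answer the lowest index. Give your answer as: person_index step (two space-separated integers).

Step 1: p0:(4,2)->(4,3) | p1:(0,1)->(1,1) | p2:(0,4)->(1,4) | p3:(0,2)->(1,2)
Step 2: p0:(4,3)->(4,4)->EXIT | p1:(1,1)->(2,1) | p2:(1,4)->(2,4) | p3:(1,2)->(2,2)
Step 3: p0:escaped | p1:(2,1)->(3,1) | p2:(2,4)->(3,4) | p3:(2,2)->(3,2)
Step 4: p0:escaped | p1:(3,1)->(4,1) | p2:(3,4)->(4,4)->EXIT | p3:(3,2)->(4,2)
Step 5: p0:escaped | p1:(4,1)->(4,2) | p2:escaped | p3:(4,2)->(4,3)
Step 6: p0:escaped | p1:(4,2)->(4,3) | p2:escaped | p3:(4,3)->(4,4)->EXIT
Step 7: p0:escaped | p1:(4,3)->(4,4)->EXIT | p2:escaped | p3:escaped
Exit steps: [2, 7, 4, 6]
First to escape: p0 at step 2

Answer: 0 2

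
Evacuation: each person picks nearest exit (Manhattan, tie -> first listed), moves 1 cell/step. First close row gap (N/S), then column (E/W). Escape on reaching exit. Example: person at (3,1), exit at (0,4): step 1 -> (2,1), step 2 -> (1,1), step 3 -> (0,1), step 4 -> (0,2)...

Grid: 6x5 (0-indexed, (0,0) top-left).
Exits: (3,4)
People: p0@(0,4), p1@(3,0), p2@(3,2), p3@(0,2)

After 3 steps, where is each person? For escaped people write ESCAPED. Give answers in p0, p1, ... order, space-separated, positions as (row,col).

Step 1: p0:(0,4)->(1,4) | p1:(3,0)->(3,1) | p2:(3,2)->(3,3) | p3:(0,2)->(1,2)
Step 2: p0:(1,4)->(2,4) | p1:(3,1)->(3,2) | p2:(3,3)->(3,4)->EXIT | p3:(1,2)->(2,2)
Step 3: p0:(2,4)->(3,4)->EXIT | p1:(3,2)->(3,3) | p2:escaped | p3:(2,2)->(3,2)

ESCAPED (3,3) ESCAPED (3,2)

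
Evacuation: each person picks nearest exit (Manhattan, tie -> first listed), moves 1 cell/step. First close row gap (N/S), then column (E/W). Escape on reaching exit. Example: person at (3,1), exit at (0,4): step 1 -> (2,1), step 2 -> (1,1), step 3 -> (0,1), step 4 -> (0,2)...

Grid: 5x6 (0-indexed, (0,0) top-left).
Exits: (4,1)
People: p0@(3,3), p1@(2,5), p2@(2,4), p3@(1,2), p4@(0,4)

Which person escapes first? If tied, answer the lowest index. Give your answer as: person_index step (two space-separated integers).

Step 1: p0:(3,3)->(4,3) | p1:(2,5)->(3,5) | p2:(2,4)->(3,4) | p3:(1,2)->(2,2) | p4:(0,4)->(1,4)
Step 2: p0:(4,3)->(4,2) | p1:(3,5)->(4,5) | p2:(3,4)->(4,4) | p3:(2,2)->(3,2) | p4:(1,4)->(2,4)
Step 3: p0:(4,2)->(4,1)->EXIT | p1:(4,5)->(4,4) | p2:(4,4)->(4,3) | p3:(3,2)->(4,2) | p4:(2,4)->(3,4)
Step 4: p0:escaped | p1:(4,4)->(4,3) | p2:(4,3)->(4,2) | p3:(4,2)->(4,1)->EXIT | p4:(3,4)->(4,4)
Step 5: p0:escaped | p1:(4,3)->(4,2) | p2:(4,2)->(4,1)->EXIT | p3:escaped | p4:(4,4)->(4,3)
Step 6: p0:escaped | p1:(4,2)->(4,1)->EXIT | p2:escaped | p3:escaped | p4:(4,3)->(4,2)
Step 7: p0:escaped | p1:escaped | p2:escaped | p3:escaped | p4:(4,2)->(4,1)->EXIT
Exit steps: [3, 6, 5, 4, 7]
First to escape: p0 at step 3

Answer: 0 3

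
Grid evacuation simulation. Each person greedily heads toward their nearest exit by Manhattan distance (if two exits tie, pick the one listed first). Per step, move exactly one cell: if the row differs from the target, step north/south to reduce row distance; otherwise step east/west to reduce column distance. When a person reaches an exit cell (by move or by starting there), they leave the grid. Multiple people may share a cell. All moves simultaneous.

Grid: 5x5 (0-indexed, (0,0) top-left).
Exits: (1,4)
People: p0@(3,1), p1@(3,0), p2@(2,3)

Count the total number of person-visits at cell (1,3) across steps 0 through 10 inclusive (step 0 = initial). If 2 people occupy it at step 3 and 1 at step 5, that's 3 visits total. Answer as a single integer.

Answer: 3

Derivation:
Step 0: p0@(3,1) p1@(3,0) p2@(2,3) -> at (1,3): 0 [-], cum=0
Step 1: p0@(2,1) p1@(2,0) p2@(1,3) -> at (1,3): 1 [p2], cum=1
Step 2: p0@(1,1) p1@(1,0) p2@ESC -> at (1,3): 0 [-], cum=1
Step 3: p0@(1,2) p1@(1,1) p2@ESC -> at (1,3): 0 [-], cum=1
Step 4: p0@(1,3) p1@(1,2) p2@ESC -> at (1,3): 1 [p0], cum=2
Step 5: p0@ESC p1@(1,3) p2@ESC -> at (1,3): 1 [p1], cum=3
Step 6: p0@ESC p1@ESC p2@ESC -> at (1,3): 0 [-], cum=3
Total visits = 3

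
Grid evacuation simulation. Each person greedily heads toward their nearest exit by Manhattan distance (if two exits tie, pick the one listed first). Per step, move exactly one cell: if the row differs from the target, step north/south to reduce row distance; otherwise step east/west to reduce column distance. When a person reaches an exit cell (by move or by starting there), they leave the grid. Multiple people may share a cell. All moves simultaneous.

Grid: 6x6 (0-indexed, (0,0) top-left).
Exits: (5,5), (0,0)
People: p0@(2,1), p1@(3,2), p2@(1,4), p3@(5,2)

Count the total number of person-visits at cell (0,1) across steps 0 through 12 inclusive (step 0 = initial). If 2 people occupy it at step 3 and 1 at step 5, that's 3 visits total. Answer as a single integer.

Step 0: p0@(2,1) p1@(3,2) p2@(1,4) p3@(5,2) -> at (0,1): 0 [-], cum=0
Step 1: p0@(1,1) p1@(4,2) p2@(2,4) p3@(5,3) -> at (0,1): 0 [-], cum=0
Step 2: p0@(0,1) p1@(5,2) p2@(3,4) p3@(5,4) -> at (0,1): 1 [p0], cum=1
Step 3: p0@ESC p1@(5,3) p2@(4,4) p3@ESC -> at (0,1): 0 [-], cum=1
Step 4: p0@ESC p1@(5,4) p2@(5,4) p3@ESC -> at (0,1): 0 [-], cum=1
Step 5: p0@ESC p1@ESC p2@ESC p3@ESC -> at (0,1): 0 [-], cum=1
Total visits = 1

Answer: 1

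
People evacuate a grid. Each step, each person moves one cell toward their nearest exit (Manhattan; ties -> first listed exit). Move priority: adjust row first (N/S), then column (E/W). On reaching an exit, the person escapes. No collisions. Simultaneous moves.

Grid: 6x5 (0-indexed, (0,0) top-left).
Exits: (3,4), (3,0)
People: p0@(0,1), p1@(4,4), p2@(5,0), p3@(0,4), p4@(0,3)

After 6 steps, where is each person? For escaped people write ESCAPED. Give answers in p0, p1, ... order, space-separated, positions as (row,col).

Step 1: p0:(0,1)->(1,1) | p1:(4,4)->(3,4)->EXIT | p2:(5,0)->(4,0) | p3:(0,4)->(1,4) | p4:(0,3)->(1,3)
Step 2: p0:(1,1)->(2,1) | p1:escaped | p2:(4,0)->(3,0)->EXIT | p3:(1,4)->(2,4) | p4:(1,3)->(2,3)
Step 3: p0:(2,1)->(3,1) | p1:escaped | p2:escaped | p3:(2,4)->(3,4)->EXIT | p4:(2,3)->(3,3)
Step 4: p0:(3,1)->(3,0)->EXIT | p1:escaped | p2:escaped | p3:escaped | p4:(3,3)->(3,4)->EXIT

ESCAPED ESCAPED ESCAPED ESCAPED ESCAPED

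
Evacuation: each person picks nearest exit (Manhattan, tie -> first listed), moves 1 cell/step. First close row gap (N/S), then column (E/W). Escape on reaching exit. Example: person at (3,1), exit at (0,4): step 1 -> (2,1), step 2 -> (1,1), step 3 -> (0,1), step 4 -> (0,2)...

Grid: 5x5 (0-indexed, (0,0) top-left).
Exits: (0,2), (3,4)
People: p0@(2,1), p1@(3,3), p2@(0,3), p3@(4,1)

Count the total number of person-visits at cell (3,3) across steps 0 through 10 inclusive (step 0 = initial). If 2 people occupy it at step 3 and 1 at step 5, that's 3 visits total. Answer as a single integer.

Step 0: p0@(2,1) p1@(3,3) p2@(0,3) p3@(4,1) -> at (3,3): 1 [p1], cum=1
Step 1: p0@(1,1) p1@ESC p2@ESC p3@(3,1) -> at (3,3): 0 [-], cum=1
Step 2: p0@(0,1) p1@ESC p2@ESC p3@(3,2) -> at (3,3): 0 [-], cum=1
Step 3: p0@ESC p1@ESC p2@ESC p3@(3,3) -> at (3,3): 1 [p3], cum=2
Step 4: p0@ESC p1@ESC p2@ESC p3@ESC -> at (3,3): 0 [-], cum=2
Total visits = 2

Answer: 2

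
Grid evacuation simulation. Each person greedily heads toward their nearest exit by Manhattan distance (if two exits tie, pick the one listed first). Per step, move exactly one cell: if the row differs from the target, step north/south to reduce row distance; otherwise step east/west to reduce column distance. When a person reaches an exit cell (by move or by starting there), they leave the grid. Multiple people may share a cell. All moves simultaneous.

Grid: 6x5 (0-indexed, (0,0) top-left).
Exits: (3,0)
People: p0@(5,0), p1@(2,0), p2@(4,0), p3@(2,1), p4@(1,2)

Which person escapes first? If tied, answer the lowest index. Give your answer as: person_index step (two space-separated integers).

Answer: 1 1

Derivation:
Step 1: p0:(5,0)->(4,0) | p1:(2,0)->(3,0)->EXIT | p2:(4,0)->(3,0)->EXIT | p3:(2,1)->(3,1) | p4:(1,2)->(2,2)
Step 2: p0:(4,0)->(3,0)->EXIT | p1:escaped | p2:escaped | p3:(3,1)->(3,0)->EXIT | p4:(2,2)->(3,2)
Step 3: p0:escaped | p1:escaped | p2:escaped | p3:escaped | p4:(3,2)->(3,1)
Step 4: p0:escaped | p1:escaped | p2:escaped | p3:escaped | p4:(3,1)->(3,0)->EXIT
Exit steps: [2, 1, 1, 2, 4]
First to escape: p1 at step 1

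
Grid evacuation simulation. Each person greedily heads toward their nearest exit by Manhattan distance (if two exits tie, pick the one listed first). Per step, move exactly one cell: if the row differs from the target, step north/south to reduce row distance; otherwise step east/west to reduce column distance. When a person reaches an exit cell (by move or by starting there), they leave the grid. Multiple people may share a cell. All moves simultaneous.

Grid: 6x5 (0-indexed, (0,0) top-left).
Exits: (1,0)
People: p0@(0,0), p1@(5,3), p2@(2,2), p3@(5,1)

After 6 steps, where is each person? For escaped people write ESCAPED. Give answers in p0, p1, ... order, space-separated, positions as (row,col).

Step 1: p0:(0,0)->(1,0)->EXIT | p1:(5,3)->(4,3) | p2:(2,2)->(1,2) | p3:(5,1)->(4,1)
Step 2: p0:escaped | p1:(4,3)->(3,3) | p2:(1,2)->(1,1) | p3:(4,1)->(3,1)
Step 3: p0:escaped | p1:(3,3)->(2,3) | p2:(1,1)->(1,0)->EXIT | p3:(3,1)->(2,1)
Step 4: p0:escaped | p1:(2,3)->(1,3) | p2:escaped | p3:(2,1)->(1,1)
Step 5: p0:escaped | p1:(1,3)->(1,2) | p2:escaped | p3:(1,1)->(1,0)->EXIT
Step 6: p0:escaped | p1:(1,2)->(1,1) | p2:escaped | p3:escaped

ESCAPED (1,1) ESCAPED ESCAPED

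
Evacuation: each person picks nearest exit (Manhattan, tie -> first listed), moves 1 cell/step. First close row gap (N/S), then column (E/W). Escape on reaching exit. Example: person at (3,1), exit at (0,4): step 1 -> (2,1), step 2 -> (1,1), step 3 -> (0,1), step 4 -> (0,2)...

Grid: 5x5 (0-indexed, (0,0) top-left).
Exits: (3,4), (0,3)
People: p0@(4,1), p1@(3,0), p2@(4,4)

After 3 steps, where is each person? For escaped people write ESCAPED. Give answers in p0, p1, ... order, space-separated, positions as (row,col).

Step 1: p0:(4,1)->(3,1) | p1:(3,0)->(3,1) | p2:(4,4)->(3,4)->EXIT
Step 2: p0:(3,1)->(3,2) | p1:(3,1)->(3,2) | p2:escaped
Step 3: p0:(3,2)->(3,3) | p1:(3,2)->(3,3) | p2:escaped

(3,3) (3,3) ESCAPED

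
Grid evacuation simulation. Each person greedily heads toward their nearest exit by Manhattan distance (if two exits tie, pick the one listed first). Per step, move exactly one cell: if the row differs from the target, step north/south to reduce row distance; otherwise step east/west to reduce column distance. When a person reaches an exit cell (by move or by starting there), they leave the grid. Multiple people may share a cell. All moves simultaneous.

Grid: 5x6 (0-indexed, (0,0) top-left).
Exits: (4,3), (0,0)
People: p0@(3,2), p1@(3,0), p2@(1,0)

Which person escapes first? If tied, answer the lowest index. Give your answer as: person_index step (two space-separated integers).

Step 1: p0:(3,2)->(4,2) | p1:(3,0)->(2,0) | p2:(1,0)->(0,0)->EXIT
Step 2: p0:(4,2)->(4,3)->EXIT | p1:(2,0)->(1,0) | p2:escaped
Step 3: p0:escaped | p1:(1,0)->(0,0)->EXIT | p2:escaped
Exit steps: [2, 3, 1]
First to escape: p2 at step 1

Answer: 2 1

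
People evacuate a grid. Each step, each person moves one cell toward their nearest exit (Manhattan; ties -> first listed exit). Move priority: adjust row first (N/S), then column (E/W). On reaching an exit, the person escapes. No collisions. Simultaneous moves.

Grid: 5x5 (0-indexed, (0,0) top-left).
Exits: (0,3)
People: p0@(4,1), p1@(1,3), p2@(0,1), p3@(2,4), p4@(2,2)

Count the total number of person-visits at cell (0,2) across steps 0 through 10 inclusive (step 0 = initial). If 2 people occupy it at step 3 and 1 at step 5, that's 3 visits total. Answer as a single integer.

Step 0: p0@(4,1) p1@(1,3) p2@(0,1) p3@(2,4) p4@(2,2) -> at (0,2): 0 [-], cum=0
Step 1: p0@(3,1) p1@ESC p2@(0,2) p3@(1,4) p4@(1,2) -> at (0,2): 1 [p2], cum=1
Step 2: p0@(2,1) p1@ESC p2@ESC p3@(0,4) p4@(0,2) -> at (0,2): 1 [p4], cum=2
Step 3: p0@(1,1) p1@ESC p2@ESC p3@ESC p4@ESC -> at (0,2): 0 [-], cum=2
Step 4: p0@(0,1) p1@ESC p2@ESC p3@ESC p4@ESC -> at (0,2): 0 [-], cum=2
Step 5: p0@(0,2) p1@ESC p2@ESC p3@ESC p4@ESC -> at (0,2): 1 [p0], cum=3
Step 6: p0@ESC p1@ESC p2@ESC p3@ESC p4@ESC -> at (0,2): 0 [-], cum=3
Total visits = 3

Answer: 3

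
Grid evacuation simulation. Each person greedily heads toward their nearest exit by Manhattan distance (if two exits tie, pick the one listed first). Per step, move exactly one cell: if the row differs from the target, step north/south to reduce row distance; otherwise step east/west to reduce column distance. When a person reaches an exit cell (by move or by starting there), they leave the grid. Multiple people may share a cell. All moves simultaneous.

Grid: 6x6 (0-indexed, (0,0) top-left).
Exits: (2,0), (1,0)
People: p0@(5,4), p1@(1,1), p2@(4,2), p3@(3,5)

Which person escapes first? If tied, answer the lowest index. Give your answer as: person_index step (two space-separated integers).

Step 1: p0:(5,4)->(4,4) | p1:(1,1)->(1,0)->EXIT | p2:(4,2)->(3,2) | p3:(3,5)->(2,5)
Step 2: p0:(4,4)->(3,4) | p1:escaped | p2:(3,2)->(2,2) | p3:(2,5)->(2,4)
Step 3: p0:(3,4)->(2,4) | p1:escaped | p2:(2,2)->(2,1) | p3:(2,4)->(2,3)
Step 4: p0:(2,4)->(2,3) | p1:escaped | p2:(2,1)->(2,0)->EXIT | p3:(2,3)->(2,2)
Step 5: p0:(2,3)->(2,2) | p1:escaped | p2:escaped | p3:(2,2)->(2,1)
Step 6: p0:(2,2)->(2,1) | p1:escaped | p2:escaped | p3:(2,1)->(2,0)->EXIT
Step 7: p0:(2,1)->(2,0)->EXIT | p1:escaped | p2:escaped | p3:escaped
Exit steps: [7, 1, 4, 6]
First to escape: p1 at step 1

Answer: 1 1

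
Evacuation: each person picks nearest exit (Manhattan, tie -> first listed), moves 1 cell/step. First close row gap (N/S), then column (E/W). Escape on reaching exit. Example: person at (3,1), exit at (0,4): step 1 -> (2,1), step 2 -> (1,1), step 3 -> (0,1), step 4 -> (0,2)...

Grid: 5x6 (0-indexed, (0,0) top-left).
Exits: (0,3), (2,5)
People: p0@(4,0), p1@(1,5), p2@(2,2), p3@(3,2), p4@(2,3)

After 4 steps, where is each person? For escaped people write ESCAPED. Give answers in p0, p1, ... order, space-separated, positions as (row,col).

Step 1: p0:(4,0)->(3,0) | p1:(1,5)->(2,5)->EXIT | p2:(2,2)->(1,2) | p3:(3,2)->(2,2) | p4:(2,3)->(1,3)
Step 2: p0:(3,0)->(2,0) | p1:escaped | p2:(1,2)->(0,2) | p3:(2,2)->(1,2) | p4:(1,3)->(0,3)->EXIT
Step 3: p0:(2,0)->(1,0) | p1:escaped | p2:(0,2)->(0,3)->EXIT | p3:(1,2)->(0,2) | p4:escaped
Step 4: p0:(1,0)->(0,0) | p1:escaped | p2:escaped | p3:(0,2)->(0,3)->EXIT | p4:escaped

(0,0) ESCAPED ESCAPED ESCAPED ESCAPED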